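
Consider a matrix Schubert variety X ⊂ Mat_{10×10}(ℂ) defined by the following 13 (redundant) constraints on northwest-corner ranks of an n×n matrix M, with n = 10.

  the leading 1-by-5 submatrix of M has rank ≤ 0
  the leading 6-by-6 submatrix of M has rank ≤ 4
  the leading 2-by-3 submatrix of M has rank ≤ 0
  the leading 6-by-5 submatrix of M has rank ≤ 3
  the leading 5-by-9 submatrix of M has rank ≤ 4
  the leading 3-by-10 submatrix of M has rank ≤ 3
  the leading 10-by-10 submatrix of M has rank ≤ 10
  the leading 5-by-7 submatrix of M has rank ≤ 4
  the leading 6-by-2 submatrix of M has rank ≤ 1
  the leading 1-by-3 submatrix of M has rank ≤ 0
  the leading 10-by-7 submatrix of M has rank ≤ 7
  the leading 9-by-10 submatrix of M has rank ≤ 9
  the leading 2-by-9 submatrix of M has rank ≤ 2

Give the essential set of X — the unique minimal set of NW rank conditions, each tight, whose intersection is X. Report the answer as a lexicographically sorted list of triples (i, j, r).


Computing R[i][j] = min implied NW-rank bound (n=10, 13 conditions):

  0 0 0 0 0 1 1 1 1 1
  0 0 0 1 1 2 2 2 2 2
  1 1 1 2 2 3 3 3 3 3
  1 1 2 3 3 4 4 4 4 4
  1 1 2 3 3 4 4 4 4 5
  1 1 2 3 3 4 5 5 5 6
  1 2 3 4 4 5 6 6 6 7
  1 2 3 4 5 6 7 7 7 8
  1 2 3 4 5 6 7 8 8 9
  1 2 3 4 5 6 7 8 9 10

so w = (6, 4, 1, 3, 10, 7, 2, 5, 8, 9).

Rothe diagram D(w) (16 cells), 5 SE-corners (essential conditions):

[(1, 5, 0), (2, 3, 0), (5, 9, 4), (6, 2, 1), (6, 5, 3)]


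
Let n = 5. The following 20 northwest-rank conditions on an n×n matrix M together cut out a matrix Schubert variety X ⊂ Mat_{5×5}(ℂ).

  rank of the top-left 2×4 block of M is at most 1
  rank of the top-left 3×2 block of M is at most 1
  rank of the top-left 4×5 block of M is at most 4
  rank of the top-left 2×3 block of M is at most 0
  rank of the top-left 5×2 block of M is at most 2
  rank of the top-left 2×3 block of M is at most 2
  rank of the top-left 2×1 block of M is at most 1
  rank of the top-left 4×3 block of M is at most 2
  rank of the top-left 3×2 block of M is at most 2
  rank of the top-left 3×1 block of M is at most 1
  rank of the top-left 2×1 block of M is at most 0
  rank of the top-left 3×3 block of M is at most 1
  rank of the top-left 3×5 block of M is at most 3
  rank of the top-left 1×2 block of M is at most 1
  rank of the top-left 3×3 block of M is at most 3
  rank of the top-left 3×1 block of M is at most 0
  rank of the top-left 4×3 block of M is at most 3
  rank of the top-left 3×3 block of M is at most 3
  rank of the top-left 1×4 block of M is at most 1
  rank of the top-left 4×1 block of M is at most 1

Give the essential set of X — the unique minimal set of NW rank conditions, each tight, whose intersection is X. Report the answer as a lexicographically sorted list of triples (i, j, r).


Rank table r_w(5×5) implied by the 20 constraints:

  0 0 0 1 1
  0 0 0 1 2
  0 1 1 2 3
  1 2 2 3 4
  1 2 3 4 5

giving w = (4, 5, 2, 1, 3) via Δ²R.

|D(w)|=7, |Ess(w)|=2:

[(2, 3, 0), (3, 1, 0)]


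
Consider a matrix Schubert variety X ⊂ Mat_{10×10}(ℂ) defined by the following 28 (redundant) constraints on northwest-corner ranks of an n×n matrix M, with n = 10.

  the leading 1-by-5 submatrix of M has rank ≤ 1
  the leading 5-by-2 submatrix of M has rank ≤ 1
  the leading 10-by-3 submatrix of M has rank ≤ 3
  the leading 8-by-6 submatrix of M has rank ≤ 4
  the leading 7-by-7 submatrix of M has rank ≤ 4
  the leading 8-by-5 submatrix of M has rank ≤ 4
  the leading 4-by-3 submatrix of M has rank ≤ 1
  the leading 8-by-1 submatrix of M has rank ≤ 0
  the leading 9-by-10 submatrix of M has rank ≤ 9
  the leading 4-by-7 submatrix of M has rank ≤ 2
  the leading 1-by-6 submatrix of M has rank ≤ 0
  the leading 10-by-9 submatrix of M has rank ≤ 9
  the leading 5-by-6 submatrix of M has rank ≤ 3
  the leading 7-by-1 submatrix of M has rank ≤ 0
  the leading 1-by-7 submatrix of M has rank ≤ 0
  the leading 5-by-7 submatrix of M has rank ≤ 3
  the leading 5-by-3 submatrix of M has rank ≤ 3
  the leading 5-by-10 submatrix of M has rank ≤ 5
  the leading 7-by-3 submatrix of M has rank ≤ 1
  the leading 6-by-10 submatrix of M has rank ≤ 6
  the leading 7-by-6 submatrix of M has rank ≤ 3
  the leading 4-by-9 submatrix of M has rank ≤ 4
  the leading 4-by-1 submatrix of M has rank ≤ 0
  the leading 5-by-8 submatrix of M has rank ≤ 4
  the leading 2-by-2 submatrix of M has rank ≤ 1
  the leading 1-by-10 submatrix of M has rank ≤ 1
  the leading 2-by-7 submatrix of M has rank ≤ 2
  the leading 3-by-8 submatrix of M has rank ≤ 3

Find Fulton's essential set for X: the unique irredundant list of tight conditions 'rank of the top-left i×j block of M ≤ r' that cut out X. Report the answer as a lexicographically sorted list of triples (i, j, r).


Propagating the 28 rank bounds to every northwest block:

  0, 0, 0, 0, 0, 0, 0, 1, 1, 1
  0, 1, 1, 1, 1, 1, 1, 2, 2, 2
  0, 1, 1, 2, 2, 2, 2, 3, 3, 3
  0, 1, 1, 2, 2, 2, 2, 3, 4, 4
  0, 1, 1, 2, 3, 3, 3, 4, 5, 5
  0, 1, 1, 2, 3, 3, 4, 5, 6, 6
  0, 1, 1, 2, 3, 3, 4, 5, 6, 7
  0, 1, 2, 3, 4, 4, 5, 6, 7, 8
  1, 2, 3, 4, 5, 5, 6, 7, 8, 9
  1, 2, 3, 4, 5, 6, 7, 8, 9, 10

giving w = (8, 2, 4, 9, 5, 7, 10, 3, 1, 6) via Δ²R.

Rothe diagram D(w) (24 cells), 5 SE-corners (essential conditions):

[(1, 7, 0), (4, 7, 2), (7, 3, 1), (7, 6, 3), (8, 1, 0)]


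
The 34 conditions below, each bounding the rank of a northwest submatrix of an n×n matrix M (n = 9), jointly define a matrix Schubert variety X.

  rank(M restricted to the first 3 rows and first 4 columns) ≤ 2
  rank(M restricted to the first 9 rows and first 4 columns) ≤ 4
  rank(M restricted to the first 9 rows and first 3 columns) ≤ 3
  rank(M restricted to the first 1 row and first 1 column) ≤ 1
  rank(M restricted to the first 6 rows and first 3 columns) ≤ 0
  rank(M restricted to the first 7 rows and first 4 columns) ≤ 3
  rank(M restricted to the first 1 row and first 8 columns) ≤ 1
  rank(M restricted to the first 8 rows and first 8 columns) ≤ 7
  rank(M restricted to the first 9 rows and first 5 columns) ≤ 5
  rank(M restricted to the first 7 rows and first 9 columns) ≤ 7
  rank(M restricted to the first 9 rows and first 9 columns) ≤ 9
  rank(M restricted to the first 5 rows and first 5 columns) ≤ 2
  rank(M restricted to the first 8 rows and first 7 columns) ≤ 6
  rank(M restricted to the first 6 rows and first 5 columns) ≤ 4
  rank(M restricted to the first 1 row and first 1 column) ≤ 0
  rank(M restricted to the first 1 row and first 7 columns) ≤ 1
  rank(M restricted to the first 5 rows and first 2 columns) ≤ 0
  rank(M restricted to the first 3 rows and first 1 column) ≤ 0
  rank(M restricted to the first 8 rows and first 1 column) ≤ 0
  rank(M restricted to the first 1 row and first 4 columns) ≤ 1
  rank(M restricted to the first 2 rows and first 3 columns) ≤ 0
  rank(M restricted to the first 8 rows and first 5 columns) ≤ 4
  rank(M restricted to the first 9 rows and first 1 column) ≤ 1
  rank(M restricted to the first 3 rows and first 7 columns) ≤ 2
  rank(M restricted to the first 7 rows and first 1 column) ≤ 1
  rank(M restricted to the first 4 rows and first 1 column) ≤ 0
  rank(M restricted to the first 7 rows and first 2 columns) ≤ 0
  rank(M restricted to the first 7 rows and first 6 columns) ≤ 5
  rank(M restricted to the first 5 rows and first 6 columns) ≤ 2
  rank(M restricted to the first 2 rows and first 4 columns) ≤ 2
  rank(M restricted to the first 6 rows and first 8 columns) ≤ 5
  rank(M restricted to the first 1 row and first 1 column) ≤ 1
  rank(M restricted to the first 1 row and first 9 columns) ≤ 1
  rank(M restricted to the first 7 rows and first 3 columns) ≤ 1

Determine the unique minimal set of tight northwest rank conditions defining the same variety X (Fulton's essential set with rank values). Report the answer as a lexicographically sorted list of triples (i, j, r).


The tightest implied rank at each (i,j), from the 34 conditions:

  0  0  0  1  1  1  1  1  1
  0  0  0  1  2  2  2  2  2
  0  0  0  1  2  2  2  3  3
  0  0  0  1  2  2  3  4  4
  0  0  0  1  2  2  3  4  5
  0  0  0  1  2  3  4  5  6
  0  0  1  2  3  4  5  6  7
  0  1  2  3  4  5  6  7  8
  1  2  3  4  5  6  7  8  9

the unique w with this rank table is (4, 5, 8, 7, 9, 6, 3, 2, 1).

Fulton essential set (5 of the 25 Rothe cells):

[(3, 7, 2), (5, 6, 2), (6, 3, 0), (7, 2, 0), (8, 1, 0)]


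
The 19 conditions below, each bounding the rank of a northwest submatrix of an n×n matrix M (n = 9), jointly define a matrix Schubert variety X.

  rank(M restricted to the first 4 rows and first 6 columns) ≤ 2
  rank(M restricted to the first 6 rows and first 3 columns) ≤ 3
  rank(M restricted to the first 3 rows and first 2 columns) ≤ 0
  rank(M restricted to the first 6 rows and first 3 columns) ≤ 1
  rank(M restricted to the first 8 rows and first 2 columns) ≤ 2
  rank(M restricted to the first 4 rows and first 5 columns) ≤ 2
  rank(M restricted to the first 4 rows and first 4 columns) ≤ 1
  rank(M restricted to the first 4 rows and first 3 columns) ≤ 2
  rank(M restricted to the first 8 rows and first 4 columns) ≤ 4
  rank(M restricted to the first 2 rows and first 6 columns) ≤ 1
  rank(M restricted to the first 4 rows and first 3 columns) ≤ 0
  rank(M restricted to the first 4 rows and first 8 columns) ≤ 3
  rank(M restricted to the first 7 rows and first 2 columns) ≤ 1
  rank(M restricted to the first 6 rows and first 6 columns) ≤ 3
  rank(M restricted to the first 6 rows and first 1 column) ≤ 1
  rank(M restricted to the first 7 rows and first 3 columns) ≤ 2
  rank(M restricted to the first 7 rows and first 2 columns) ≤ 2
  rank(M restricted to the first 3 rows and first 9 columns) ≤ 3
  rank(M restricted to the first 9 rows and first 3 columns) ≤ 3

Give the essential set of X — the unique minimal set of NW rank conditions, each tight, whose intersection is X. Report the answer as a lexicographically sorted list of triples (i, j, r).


Recovering R(i,j) via the rank-extension bound from the 19 conditions:

  i=1: 0, 0, 0, 1, 1, 1, 1, 1, 1
  i=2: 0, 0, 0, 1, 1, 1, 2, 2, 2
  i=3: 0, 0, 0, 1, 2, 2, 3, 3, 3
  i=4: 0, 0, 0, 1, 2, 2, 3, 3, 4
  i=5: 1, 1, 1, 2, 3, 3, 4, 4, 5
  i=6: 1, 1, 1, 2, 3, 3, 4, 5, 6
  i=7: 1, 1, 2, 3, 4, 4, 5, 6, 7
  i=8: 1, 2, 3, 4, 5, 5, 6, 7, 8
  i=9: 1, 2, 3, 4, 5, 6, 7, 8, 9

the unique w with this rank table is (4, 7, 5, 9, 1, 8, 3, 2, 6).

7 SE-corners of the 20-cell Rothe diagram give Ess(w):

[(2, 6, 1), (4, 3, 0), (4, 6, 2), (4, 8, 3), (6, 3, 1), (6, 6, 3), (7, 2, 1)]


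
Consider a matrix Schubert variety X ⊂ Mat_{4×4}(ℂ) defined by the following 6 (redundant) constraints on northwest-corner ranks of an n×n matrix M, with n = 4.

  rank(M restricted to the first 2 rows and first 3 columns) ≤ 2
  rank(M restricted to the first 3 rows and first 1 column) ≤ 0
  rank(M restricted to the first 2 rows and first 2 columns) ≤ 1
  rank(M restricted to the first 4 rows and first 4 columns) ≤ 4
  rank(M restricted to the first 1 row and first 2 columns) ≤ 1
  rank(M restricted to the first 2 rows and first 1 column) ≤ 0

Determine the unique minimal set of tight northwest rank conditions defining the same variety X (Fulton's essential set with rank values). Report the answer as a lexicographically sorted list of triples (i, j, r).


Propagating the 6 rank bounds to every northwest block:

  i=1: 0 1 1 1
  i=2: 0 1 2 2
  i=3: 0 1 2 3
  i=4: 1 2 3 4

hence w(1..4) = (2, 3, 4, 1).

Fulton essential set (1 of the 3 Rothe cells):

[(3, 1, 0)]


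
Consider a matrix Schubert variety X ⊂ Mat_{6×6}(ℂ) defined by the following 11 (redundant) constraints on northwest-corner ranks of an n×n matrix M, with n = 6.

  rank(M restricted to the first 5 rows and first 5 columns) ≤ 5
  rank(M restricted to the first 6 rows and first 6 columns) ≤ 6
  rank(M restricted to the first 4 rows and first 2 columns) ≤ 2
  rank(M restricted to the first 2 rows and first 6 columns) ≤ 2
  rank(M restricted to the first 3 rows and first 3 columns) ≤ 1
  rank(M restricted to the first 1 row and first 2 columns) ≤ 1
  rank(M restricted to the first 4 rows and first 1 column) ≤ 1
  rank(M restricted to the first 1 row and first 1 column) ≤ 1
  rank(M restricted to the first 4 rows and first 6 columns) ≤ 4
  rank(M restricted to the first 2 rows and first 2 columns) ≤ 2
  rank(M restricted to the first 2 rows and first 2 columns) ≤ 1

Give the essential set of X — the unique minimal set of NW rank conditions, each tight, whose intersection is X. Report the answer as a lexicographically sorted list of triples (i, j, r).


Rank table r_w(6×6) implied by the 11 constraints:

  i=1: 1 1 1 1 1 1
  i=2: 1 1 1 2 2 2
  i=3: 1 1 1 2 3 3
  i=4: 1 2 2 3 4 4
  i=5: 1 2 3 4 5 5
  i=6: 1 2 3 4 5 6

second differences of R give the permutation w = (1, 4, 5, 2, 3, 6).

Fulton essential set (1 of the 4 Rothe cells):

[(3, 3, 1)]


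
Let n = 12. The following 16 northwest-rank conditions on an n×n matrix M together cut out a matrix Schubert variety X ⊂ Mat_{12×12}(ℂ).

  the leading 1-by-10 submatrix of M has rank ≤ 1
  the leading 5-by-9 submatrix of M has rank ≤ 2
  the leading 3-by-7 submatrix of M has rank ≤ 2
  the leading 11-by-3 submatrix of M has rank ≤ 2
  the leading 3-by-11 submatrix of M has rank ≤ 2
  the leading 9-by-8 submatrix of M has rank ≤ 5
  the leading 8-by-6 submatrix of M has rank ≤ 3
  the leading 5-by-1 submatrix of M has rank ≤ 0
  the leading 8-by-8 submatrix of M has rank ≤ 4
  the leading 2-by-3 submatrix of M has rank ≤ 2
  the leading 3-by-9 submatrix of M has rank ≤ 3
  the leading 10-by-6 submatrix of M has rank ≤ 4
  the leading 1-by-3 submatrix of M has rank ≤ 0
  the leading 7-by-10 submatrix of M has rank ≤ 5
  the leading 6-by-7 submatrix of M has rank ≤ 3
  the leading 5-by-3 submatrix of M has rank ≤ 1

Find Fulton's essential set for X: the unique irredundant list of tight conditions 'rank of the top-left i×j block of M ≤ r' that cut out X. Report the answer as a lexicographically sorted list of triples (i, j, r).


Recovering R(i,j) via the rank-extension bound from the 16 conditions:

  0, 0, 0, 1, 1, 1, 1, 1, 1, 1, 1, 1
  0, 1, 1, 2, 2, 2, 2, 2, 2, 2, 2, 2
  0, 1, 1, 2, 2, 2, 2, 2, 2, 2, 2, 3
  0, 1, 1, 2, 2, 2, 2, 2, 2, 3, 3, 4
  0, 1, 1, 2, 2, 2, 2, 2, 2, 3, 4, 5
  1, 2, 2, 3, 3, 3, 3, 3, 3, 4, 5, 6
  1, 2, 2, 3, 3, 3, 4, 4, 4, 5, 6, 7
  1, 2, 2, 3, 3, 3, 4, 4, 5, 6, 7, 8
  1, 2, 2, 3, 4, 4, 5, 5, 6, 7, 8, 9
  1, 2, 2, 3, 4, 4, 5, 6, 7, 8, 9, 10
  1, 2, 2, 3, 4, 5, 6, 7, 8, 9, 10, 11
  1, 2, 3, 4, 5, 6, 7, 8, 9, 10, 11, 12

the unique w with this rank table is (4, 2, 12, 10, 11, 1, 7, 9, 5, 8, 6, 3).

D(w) has 38 cells with 9 SE-corners; essential set:

[(1, 3, 0), (3, 11, 2), (5, 1, 0), (5, 3, 1), (5, 9, 2), (8, 6, 3), (8, 8, 4), (10, 6, 4), (11, 3, 2)]


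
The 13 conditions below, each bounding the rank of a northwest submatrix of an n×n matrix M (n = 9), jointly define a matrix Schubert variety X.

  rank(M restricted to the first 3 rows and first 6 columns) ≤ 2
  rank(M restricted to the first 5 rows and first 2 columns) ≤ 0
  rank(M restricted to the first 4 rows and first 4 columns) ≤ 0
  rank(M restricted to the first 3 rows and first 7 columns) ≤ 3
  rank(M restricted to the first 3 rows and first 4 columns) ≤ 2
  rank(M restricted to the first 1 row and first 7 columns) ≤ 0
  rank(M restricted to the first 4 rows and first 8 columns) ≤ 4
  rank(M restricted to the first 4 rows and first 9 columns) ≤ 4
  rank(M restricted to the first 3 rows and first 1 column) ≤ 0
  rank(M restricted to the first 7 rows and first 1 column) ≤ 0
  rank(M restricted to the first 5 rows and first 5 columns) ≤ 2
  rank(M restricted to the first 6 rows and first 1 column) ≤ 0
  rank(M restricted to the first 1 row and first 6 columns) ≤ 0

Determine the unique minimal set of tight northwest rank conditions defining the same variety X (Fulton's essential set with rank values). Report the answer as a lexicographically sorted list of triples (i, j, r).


Propagating the 13 rank bounds to every northwest block:

  i=1: 0 | 0 | 0 | 0 | 0 | 0 | 0 | 1 | 1
  i=2: 0 | 0 | 0 | 0 | 1 | 1 | 1 | 2 | 2
  i=3: 0 | 0 | 0 | 0 | 1 | 2 | 2 | 3 | 3
  i=4: 0 | 0 | 0 | 0 | 1 | 2 | 3 | 4 | 4
  i=5: 0 | 0 | 1 | 1 | 2 | 3 | 4 | 5 | 5
  i=6: 0 | 1 | 2 | 2 | 3 | 4 | 5 | 6 | 6
  i=7: 0 | 1 | 2 | 3 | 4 | 5 | 6 | 7 | 7
  i=8: 1 | 2 | 3 | 4 | 5 | 6 | 7 | 8 | 8
  i=9: 1 | 2 | 3 | 4 | 5 | 6 | 7 | 8 | 9

hence w(1..9) = (8, 5, 6, 7, 3, 2, 4, 1, 9).

ℓ(w)=23; the 4 essential cells (i,j,r):

[(1, 7, 0), (4, 4, 0), (5, 2, 0), (7, 1, 0)]


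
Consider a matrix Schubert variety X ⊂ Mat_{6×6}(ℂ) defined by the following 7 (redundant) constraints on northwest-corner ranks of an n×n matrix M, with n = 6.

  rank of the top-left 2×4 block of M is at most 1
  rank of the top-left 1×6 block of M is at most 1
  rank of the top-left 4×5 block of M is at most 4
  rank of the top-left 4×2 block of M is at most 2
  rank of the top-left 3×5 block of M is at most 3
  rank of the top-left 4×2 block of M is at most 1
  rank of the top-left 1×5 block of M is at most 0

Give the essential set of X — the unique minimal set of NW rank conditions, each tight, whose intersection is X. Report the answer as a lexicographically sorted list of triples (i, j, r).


The tightest implied rank at each (i,j), from the 7 conditions:

  R[1]: 0  0  0  0  0  1
  R[2]: 1  1  1  1  1  2
  R[3]: 1  1  2  2  2  3
  R[4]: 1  1  2  3  3  4
  R[5]: 1  2  3  4  4  5
  R[6]: 1  2  3  4  5  6

second differences of R give the permutation w = (6, 1, 3, 4, 2, 5).

Fulton essential set (2 of the 7 Rothe cells):

[(1, 5, 0), (4, 2, 1)]


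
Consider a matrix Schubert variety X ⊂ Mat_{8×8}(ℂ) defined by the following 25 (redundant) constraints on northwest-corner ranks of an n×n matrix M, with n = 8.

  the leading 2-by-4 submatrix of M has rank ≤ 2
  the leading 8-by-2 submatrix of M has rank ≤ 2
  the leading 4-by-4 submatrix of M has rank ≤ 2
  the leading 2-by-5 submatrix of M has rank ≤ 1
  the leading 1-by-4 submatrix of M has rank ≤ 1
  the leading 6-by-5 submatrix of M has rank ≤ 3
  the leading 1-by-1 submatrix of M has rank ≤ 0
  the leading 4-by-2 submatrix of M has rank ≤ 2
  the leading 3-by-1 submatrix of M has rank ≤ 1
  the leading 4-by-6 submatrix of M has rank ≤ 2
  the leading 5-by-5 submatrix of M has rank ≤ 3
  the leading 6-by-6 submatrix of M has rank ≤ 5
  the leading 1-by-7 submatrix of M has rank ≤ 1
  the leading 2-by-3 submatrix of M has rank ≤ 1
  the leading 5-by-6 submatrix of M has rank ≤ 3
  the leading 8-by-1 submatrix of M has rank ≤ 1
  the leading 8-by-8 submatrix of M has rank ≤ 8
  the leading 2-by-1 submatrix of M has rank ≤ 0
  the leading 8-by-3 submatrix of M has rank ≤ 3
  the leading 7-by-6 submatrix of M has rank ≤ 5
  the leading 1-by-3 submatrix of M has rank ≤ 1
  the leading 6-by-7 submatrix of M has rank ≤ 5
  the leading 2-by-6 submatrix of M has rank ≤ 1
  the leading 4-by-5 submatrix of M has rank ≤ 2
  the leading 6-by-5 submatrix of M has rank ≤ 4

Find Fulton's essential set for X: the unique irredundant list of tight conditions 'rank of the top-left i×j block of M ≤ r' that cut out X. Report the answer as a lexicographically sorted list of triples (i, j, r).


The tightest implied rank at each (i,j), from the 25 conditions:

  i=1: 0 1 1 1 1 1 1 1
  i=2: 0 1 1 1 1 1 2 2
  i=3: 1 2 2 2 2 2 3 3
  i=4: 1 2 2 2 2 2 3 4
  i=5: 1 2 3 3 3 3 4 5
  i=6: 1 2 3 3 3 4 5 6
  i=7: 1 2 3 4 4 5 6 7
  i=8: 1 2 3 4 5 6 7 8

reading off 1-entries of Δ²R: w = (2, 7, 1, 8, 3, 6, 4, 5).

D(w) has 12 cells with 4 SE-corners; essential set:

[(2, 1, 0), (2, 6, 1), (4, 6, 2), (6, 5, 3)]


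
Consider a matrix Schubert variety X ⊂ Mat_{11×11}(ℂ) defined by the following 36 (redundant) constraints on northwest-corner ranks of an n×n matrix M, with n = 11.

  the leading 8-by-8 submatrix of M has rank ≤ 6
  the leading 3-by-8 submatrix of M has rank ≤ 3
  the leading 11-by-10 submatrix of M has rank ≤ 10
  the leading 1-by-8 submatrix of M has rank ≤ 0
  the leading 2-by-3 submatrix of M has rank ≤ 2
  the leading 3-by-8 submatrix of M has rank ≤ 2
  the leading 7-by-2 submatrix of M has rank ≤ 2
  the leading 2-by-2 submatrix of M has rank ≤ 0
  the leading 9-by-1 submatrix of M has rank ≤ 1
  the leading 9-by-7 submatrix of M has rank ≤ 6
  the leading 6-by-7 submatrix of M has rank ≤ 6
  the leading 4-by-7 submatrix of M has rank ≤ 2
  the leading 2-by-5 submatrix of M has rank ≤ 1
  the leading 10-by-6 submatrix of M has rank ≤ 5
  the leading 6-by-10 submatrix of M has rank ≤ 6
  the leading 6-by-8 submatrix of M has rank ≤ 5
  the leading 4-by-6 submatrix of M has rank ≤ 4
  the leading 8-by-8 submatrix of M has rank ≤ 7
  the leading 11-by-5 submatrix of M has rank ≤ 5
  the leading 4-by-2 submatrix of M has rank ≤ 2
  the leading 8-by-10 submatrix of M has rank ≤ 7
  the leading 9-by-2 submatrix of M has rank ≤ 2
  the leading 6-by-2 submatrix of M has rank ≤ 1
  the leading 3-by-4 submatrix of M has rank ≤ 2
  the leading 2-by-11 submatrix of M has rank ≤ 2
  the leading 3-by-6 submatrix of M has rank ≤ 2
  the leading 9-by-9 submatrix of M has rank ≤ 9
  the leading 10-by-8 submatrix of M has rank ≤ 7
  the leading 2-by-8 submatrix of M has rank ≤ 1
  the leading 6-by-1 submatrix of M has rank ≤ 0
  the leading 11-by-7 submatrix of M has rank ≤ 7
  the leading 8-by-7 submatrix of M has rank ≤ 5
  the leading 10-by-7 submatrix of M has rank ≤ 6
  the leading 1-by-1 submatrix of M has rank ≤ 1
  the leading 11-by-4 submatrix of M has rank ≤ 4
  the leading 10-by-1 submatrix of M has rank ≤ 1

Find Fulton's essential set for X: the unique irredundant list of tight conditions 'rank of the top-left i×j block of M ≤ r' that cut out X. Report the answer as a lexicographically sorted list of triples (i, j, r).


Propagating the 36 rank bounds to every northwest block:

  0, 0, 0, 0, 0, 0, 0, 0, 1, 1, 1
  0, 0, 1, 1, 1, 1, 1, 1, 2, 2, 2
  0, 1, 2, 2, 2, 2, 2, 2, 3, 3, 3
  0, 1, 2, 2, 2, 2, 2, 3, 4, 4, 4
  0, 1, 2, 3, 3, 3, 3, 4, 5, 5, 5
  0, 1, 2, 3, 4, 4, 4, 5, 6, 6, 6
  1, 2, 3, 4, 5, 5, 5, 6, 7, 7, 7
  1, 2, 3, 4, 5, 5, 5, 6, 7, 7, 8
  1, 2, 3, 4, 5, 5, 6, 7, 8, 8, 9
  1, 2, 3, 4, 5, 5, 6, 7, 8, 9, 10
  1, 2, 3, 4, 5, 6, 7, 8, 9, 10, 11

the unique w with this rank table is (9, 3, 2, 8, 4, 5, 1, 11, 7, 10, 6).

D(w) has 23 cells with 7 SE-corners; essential set:

[(1, 8, 0), (2, 2, 0), (4, 7, 2), (6, 1, 0), (8, 7, 5), (8, 10, 7), (10, 6, 5)]


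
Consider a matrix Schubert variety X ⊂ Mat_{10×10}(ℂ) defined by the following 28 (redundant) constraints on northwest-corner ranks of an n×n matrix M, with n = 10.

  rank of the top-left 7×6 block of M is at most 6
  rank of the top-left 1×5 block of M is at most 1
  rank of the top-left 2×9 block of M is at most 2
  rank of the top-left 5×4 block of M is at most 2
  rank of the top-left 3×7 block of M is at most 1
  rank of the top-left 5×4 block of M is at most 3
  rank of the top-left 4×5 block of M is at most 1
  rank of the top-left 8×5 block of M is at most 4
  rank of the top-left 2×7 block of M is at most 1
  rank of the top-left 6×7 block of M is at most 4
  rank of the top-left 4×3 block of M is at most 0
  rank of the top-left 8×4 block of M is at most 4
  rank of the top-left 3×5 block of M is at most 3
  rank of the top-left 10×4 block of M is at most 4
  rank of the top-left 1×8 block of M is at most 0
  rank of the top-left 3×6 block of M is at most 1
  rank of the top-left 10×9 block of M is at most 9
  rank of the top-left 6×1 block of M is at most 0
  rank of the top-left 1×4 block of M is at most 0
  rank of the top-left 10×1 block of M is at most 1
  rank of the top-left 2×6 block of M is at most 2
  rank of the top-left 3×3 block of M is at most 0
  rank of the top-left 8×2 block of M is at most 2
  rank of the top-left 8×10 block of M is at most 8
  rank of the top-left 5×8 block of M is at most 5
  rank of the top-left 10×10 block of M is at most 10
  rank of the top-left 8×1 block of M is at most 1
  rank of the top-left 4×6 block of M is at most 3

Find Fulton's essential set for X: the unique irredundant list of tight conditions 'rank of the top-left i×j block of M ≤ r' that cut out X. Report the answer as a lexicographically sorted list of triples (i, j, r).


Reconstructing r_w from the 28 given conditions:

  R[1]: 0 | 0 | 0 | 0 | 0 | 0 | 0 | 0 | 1 | 1
  R[2]: 0 | 0 | 0 | 1 | 1 | 1 | 1 | 1 | 2 | 2
  R[3]: 0 | 0 | 0 | 1 | 1 | 1 | 1 | 2 | 3 | 3
  R[4]: 0 | 0 | 0 | 1 | 1 | 2 | 2 | 3 | 4 | 4
  R[5]: 0 | 1 | 1 | 2 | 2 | 3 | 3 | 4 | 5 | 5
  R[6]: 0 | 1 | 2 | 3 | 3 | 4 | 4 | 5 | 6 | 6
  R[7]: 1 | 2 | 3 | 4 | 4 | 5 | 5 | 6 | 7 | 7
  R[8]: 1 | 2 | 3 | 4 | 4 | 5 | 6 | 7 | 8 | 8
  R[9]: 1 | 2 | 3 | 4 | 5 | 6 | 7 | 8 | 9 | 9
  R[10]: 1 | 2 | 3 | 4 | 5 | 6 | 7 | 8 | 9 | 10

the unique w with this rank table is (9, 4, 8, 6, 2, 3, 1, 7, 5, 10).

Rothe diagram D(w) (24 cells), 6 SE-corners (essential conditions):

[(1, 8, 0), (3, 7, 1), (4, 3, 0), (4, 5, 1), (6, 1, 0), (8, 5, 4)]


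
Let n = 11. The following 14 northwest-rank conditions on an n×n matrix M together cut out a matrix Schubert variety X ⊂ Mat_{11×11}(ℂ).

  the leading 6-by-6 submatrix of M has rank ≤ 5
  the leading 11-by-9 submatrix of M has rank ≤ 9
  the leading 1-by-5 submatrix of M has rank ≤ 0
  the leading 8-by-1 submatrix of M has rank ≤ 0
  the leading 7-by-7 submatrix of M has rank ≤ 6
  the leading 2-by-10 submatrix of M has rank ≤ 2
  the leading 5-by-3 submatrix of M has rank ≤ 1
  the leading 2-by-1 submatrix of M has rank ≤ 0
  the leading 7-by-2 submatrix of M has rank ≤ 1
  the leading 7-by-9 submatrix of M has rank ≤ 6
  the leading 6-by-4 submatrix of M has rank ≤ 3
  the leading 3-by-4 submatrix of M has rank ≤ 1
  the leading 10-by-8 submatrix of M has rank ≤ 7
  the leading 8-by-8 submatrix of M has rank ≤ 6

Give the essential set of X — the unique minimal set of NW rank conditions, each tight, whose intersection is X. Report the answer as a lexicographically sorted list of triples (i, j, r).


Computing R[i][j] = min implied NW-rank bound (n=11, 14 conditions):

  R[1]: 0 0 0 0 0 1 1 1 1 1 1
  R[2]: 0 1 1 1 1 2 2 2 2 2 2
  R[3]: 0 1 1 1 2 3 3 3 3 3 3
  R[4]: 0 1 1 2 3 4 4 4 4 4 4
  R[5]: 0 1 1 2 3 4 5 5 5 5 5
  R[6]: 0 1 2 3 4 5 6 6 6 6 6
  R[7]: 0 1 2 3 4 5 6 6 6 7 7
  R[8]: 0 1 2 3 4 5 6 6 7 8 8
  R[9]: 1 2 3 4 5 6 7 7 8 9 9
  R[10]: 1 2 3 4 5 6 7 7 8 9 10
  R[11]: 1 2 3 4 5 6 7 8 9 10 11

reading off 1-entries of Δ²R: w = (6, 2, 5, 4, 7, 3, 10, 9, 1, 11, 8).

D(w) has 20 cells with 7 SE-corners; essential set:

[(1, 5, 0), (3, 4, 1), (5, 3, 1), (7, 9, 6), (8, 1, 0), (8, 8, 6), (10, 8, 7)]


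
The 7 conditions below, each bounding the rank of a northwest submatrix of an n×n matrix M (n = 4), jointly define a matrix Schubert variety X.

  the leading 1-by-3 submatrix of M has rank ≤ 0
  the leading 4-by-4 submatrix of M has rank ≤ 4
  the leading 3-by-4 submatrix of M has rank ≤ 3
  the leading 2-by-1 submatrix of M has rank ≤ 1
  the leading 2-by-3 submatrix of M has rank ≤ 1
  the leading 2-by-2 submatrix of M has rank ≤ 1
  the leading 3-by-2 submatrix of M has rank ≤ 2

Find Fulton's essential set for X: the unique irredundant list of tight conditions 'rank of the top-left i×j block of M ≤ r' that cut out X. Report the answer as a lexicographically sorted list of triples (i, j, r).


The tightest implied rank at each (i,j), from the 7 conditions:

  R[1]: 0, 0, 0, 1
  R[2]: 1, 1, 1, 2
  R[3]: 1, 2, 2, 3
  R[4]: 1, 2, 3, 4

second differences of R give the permutation w = (4, 1, 2, 3).

Rothe diagram D(w) (3 cells), 1 SE-corner (essential condition):

[(1, 3, 0)]


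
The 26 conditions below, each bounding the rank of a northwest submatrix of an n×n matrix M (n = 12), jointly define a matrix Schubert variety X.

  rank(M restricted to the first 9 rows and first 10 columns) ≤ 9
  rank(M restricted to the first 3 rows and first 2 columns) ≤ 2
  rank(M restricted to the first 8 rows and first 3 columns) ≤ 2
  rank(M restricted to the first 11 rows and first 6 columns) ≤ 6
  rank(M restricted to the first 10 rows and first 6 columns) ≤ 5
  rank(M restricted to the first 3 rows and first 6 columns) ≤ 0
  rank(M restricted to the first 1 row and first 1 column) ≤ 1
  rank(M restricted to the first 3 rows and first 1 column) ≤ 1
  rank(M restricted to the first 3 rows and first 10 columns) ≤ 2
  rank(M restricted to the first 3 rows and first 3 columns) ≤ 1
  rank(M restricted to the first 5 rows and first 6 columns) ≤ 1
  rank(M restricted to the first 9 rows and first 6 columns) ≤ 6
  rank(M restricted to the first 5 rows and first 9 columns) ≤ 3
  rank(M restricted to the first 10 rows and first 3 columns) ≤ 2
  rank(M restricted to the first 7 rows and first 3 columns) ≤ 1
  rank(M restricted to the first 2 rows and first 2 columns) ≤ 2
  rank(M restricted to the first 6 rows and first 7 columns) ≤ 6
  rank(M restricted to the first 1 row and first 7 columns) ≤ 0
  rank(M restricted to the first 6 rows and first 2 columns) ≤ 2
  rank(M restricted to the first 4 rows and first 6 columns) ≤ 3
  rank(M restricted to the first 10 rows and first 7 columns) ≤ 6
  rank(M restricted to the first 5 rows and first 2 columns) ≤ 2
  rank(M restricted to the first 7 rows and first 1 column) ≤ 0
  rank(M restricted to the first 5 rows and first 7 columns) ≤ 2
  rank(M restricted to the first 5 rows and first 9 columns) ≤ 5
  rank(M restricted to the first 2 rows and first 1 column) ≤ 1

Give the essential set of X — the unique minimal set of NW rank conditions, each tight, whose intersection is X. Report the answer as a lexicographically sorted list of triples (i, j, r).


Rank table r_w(12×12) implied by the 26 constraints:

  0, 0, 0, 0, 0, 0, 0, 1, 1, 1, 1, 1
  0, 0, 0, 0, 0, 0, 1, 2, 2, 2, 2, 2
  0, 0, 0, 0, 0, 0, 1, 2, 2, 2, 3, 3
  0, 1, 1, 1, 1, 1, 2, 3, 3, 3, 4, 4
  0, 1, 1, 1, 1, 1, 2, 3, 3, 4, 5, 5
  0, 1, 1, 2, 2, 2, 3, 4, 4, 5, 6, 6
  0, 1, 1, 2, 3, 3, 4, 5, 5, 6, 7, 7
  1, 2, 2, 3, 4, 4, 5, 6, 6, 7, 8, 8
  1, 2, 2, 3, 4, 5, 6, 7, 7, 8, 9, 9
  1, 2, 2, 3, 4, 5, 6, 7, 8, 9, 10, 10
  1, 2, 3, 4, 5, 6, 7, 8, 9, 10, 11, 11
  1, 2, 3, 4, 5, 6, 7, 8, 9, 10, 11, 12

the unique w with this rank table is (8, 7, 11, 2, 10, 4, 5, 1, 6, 9, 3, 12).

Fulton essential set (8 of the 34 Rothe cells):

[(1, 7, 0), (3, 6, 0), (3, 10, 2), (5, 6, 1), (5, 9, 3), (7, 1, 0), (7, 3, 1), (10, 3, 2)]


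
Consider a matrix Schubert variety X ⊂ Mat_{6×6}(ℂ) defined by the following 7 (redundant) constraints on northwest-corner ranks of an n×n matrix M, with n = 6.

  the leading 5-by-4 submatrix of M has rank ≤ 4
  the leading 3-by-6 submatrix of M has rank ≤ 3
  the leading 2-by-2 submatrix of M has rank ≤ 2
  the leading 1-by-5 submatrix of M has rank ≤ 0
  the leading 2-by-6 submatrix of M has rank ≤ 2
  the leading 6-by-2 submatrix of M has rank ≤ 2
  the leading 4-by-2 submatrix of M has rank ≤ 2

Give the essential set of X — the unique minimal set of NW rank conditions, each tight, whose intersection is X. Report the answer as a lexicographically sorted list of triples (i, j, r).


The tightest implied rank at each (i,j), from the 7 conditions:

  i=1: 0 | 0 | 0 | 0 | 0 | 1
  i=2: 1 | 1 | 1 | 1 | 1 | 2
  i=3: 1 | 2 | 2 | 2 | 2 | 3
  i=4: 1 | 2 | 3 | 3 | 3 | 4
  i=5: 1 | 2 | 3 | 4 | 4 | 5
  i=6: 1 | 2 | 3 | 4 | 5 | 6

hence w(1..6) = (6, 1, 2, 3, 4, 5).

Rothe diagram D(w) (5 cells), 1 SE-corner (essential condition):

[(1, 5, 0)]


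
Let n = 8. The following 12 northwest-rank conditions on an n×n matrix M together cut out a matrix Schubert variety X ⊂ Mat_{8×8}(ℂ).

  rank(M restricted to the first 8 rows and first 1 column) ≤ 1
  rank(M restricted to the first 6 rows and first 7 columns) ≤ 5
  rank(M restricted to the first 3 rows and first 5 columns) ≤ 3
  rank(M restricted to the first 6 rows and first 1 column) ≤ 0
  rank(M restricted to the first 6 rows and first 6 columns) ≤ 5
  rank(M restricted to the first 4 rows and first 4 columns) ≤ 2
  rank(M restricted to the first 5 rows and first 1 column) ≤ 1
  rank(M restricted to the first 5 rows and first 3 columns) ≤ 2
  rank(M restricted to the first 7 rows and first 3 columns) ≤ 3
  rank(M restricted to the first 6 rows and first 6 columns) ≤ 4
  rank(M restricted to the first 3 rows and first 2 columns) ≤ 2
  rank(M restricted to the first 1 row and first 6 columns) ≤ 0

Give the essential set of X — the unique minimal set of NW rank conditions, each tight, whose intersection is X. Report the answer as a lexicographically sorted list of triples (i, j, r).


Recovering R(i,j) via the rank-extension bound from the 12 conditions:

  i=1: 0 0 0 0 0 0 1 1
  i=2: 0 1 1 1 1 1 2 2
  i=3: 0 1 2 2 2 2 3 3
  i=4: 0 1 2 2 3 3 4 4
  i=5: 0 1 2 3 4 4 5 5
  i=6: 0 1 2 3 4 4 5 6
  i=7: 1 2 3 4 5 5 6 7
  i=8: 1 2 3 4 5 6 7 8

reading off 1-entries of Δ²R: w = (7, 2, 3, 5, 4, 8, 1, 6).

ℓ(w)=13; the 4 essential cells (i,j,r):

[(1, 6, 0), (4, 4, 2), (6, 1, 0), (6, 6, 4)]


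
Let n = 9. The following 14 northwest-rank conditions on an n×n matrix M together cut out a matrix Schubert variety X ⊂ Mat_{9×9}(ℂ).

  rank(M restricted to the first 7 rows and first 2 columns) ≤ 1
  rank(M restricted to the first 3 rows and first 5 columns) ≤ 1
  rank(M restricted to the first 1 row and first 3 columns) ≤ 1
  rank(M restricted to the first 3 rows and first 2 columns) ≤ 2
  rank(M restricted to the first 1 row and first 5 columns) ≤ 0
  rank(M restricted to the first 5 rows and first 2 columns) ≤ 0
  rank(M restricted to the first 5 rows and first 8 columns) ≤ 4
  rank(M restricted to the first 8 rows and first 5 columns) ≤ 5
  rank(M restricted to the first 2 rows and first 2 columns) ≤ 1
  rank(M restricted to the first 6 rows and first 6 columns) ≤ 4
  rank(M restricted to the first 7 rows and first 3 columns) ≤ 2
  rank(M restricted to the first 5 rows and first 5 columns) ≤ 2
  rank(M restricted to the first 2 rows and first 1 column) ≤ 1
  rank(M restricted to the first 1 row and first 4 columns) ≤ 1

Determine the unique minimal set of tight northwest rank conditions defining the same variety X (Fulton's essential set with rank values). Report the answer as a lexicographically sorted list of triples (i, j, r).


Rank table r_w(9×9) implied by the 14 constraints:

  i=1: 0 | 0 | 0 | 0 | 0 | 1 | 1 | 1 | 1
  i=2: 0 | 0 | 1 | 1 | 1 | 2 | 2 | 2 | 2
  i=3: 0 | 0 | 1 | 1 | 1 | 2 | 3 | 3 | 3
  i=4: 0 | 0 | 1 | 2 | 2 | 3 | 4 | 4 | 4
  i=5: 0 | 0 | 1 | 2 | 2 | 3 | 4 | 4 | 5
  i=6: 1 | 1 | 2 | 3 | 3 | 4 | 5 | 5 | 6
  i=7: 1 | 1 | 2 | 3 | 4 | 5 | 6 | 6 | 7
  i=8: 1 | 2 | 3 | 4 | 5 | 6 | 7 | 7 | 8
  i=9: 1 | 2 | 3 | 4 | 5 | 6 | 7 | 8 | 9

hence w(1..9) = (6, 3, 7, 4, 9, 1, 5, 2, 8).

D(w) has 18 cells with 6 SE-corners; essential set:

[(1, 5, 0), (3, 5, 1), (5, 2, 0), (5, 5, 2), (5, 8, 4), (7, 2, 1)]


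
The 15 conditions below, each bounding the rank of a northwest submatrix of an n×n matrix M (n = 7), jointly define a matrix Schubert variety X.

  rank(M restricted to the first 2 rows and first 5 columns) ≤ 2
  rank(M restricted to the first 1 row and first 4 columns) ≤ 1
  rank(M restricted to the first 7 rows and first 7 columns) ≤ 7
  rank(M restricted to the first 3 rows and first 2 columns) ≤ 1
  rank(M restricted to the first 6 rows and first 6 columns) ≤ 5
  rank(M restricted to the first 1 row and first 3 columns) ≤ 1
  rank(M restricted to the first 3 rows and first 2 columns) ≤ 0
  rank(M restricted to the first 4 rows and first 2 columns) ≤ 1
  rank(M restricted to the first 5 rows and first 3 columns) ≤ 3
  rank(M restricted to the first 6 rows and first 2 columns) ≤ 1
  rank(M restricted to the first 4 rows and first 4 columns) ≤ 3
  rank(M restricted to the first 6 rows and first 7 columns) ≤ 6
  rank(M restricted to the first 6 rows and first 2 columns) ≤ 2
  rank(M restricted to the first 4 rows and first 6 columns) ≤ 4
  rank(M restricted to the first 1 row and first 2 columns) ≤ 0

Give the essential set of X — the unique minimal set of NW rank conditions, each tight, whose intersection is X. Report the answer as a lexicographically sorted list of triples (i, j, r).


Rank table r_w(7×7) implied by the 15 constraints:

  0 | 0 | 1 | 1 | 1 | 1 | 1
  0 | 0 | 1 | 2 | 2 | 2 | 2
  0 | 0 | 1 | 2 | 3 | 3 | 3
  1 | 1 | 2 | 3 | 4 | 4 | 4
  1 | 1 | 2 | 3 | 4 | 5 | 5
  1 | 1 | 2 | 3 | 4 | 5 | 6
  1 | 2 | 3 | 4 | 5 | 6 | 7

hence w(1..7) = (3, 4, 5, 1, 6, 7, 2).

Rothe diagram D(w) (8 cells), 2 SE-corners (essential conditions):

[(3, 2, 0), (6, 2, 1)]


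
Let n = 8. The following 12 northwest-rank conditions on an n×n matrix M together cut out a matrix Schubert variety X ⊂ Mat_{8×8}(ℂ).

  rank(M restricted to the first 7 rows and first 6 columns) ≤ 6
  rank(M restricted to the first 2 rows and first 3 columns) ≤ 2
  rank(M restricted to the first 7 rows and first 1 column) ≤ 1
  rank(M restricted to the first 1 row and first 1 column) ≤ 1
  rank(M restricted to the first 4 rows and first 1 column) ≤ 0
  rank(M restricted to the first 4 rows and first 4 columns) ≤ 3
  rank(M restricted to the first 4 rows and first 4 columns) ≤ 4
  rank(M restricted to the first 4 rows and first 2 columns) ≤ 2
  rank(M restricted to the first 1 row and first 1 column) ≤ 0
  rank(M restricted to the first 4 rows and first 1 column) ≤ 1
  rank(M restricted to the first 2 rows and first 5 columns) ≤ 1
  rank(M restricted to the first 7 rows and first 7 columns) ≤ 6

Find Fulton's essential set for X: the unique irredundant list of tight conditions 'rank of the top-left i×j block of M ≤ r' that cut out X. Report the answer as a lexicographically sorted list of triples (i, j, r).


Computing R[i][j] = min implied NW-rank bound (n=8, 12 conditions):

  0 | 1 | 1 | 1 | 1 | 1 | 1 | 1
  0 | 1 | 1 | 1 | 1 | 2 | 2 | 2
  0 | 1 | 2 | 2 | 2 | 3 | 3 | 3
  0 | 1 | 2 | 3 | 3 | 4 | 4 | 4
  1 | 2 | 3 | 4 | 4 | 5 | 5 | 5
  1 | 2 | 3 | 4 | 5 | 6 | 6 | 6
  1 | 2 | 3 | 4 | 5 | 6 | 6 | 7
  1 | 2 | 3 | 4 | 5 | 6 | 7 | 8

the unique w with this rank table is (2, 6, 3, 4, 1, 5, 8, 7).

D(w) has 8 cells with 3 SE-corners; essential set:

[(2, 5, 1), (4, 1, 0), (7, 7, 6)]


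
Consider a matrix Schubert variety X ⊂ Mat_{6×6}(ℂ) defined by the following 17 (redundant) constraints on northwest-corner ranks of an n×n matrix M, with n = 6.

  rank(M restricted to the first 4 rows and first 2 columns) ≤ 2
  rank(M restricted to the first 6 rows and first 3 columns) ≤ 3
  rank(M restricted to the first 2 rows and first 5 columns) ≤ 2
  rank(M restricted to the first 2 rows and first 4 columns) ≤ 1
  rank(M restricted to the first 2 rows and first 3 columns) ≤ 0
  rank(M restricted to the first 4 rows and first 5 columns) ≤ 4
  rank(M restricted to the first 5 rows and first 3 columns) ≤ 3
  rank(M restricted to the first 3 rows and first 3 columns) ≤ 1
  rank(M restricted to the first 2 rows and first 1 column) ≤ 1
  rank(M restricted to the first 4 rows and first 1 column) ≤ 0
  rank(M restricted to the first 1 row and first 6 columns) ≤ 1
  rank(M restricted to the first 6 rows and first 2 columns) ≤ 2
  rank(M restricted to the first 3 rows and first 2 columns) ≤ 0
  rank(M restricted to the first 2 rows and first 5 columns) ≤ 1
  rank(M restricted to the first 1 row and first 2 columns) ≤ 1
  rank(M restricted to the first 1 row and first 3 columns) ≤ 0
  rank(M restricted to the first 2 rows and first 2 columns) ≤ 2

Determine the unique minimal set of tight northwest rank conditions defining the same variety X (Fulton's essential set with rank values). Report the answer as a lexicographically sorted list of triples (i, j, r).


The tightest implied rank at each (i,j), from the 17 conditions:

  R[1]: 0  0  0  1  1  1
  R[2]: 0  0  0  1  1  2
  R[3]: 0  0  1  2  2  3
  R[4]: 0  1  2  3  3  4
  R[5]: 1  2  3  4  4  5
  R[6]: 1  2  3  4  5  6

so w = (4, 6, 3, 2, 1, 5).

D(w) has 10 cells with 4 SE-corners; essential set:

[(2, 3, 0), (2, 5, 1), (3, 2, 0), (4, 1, 0)]
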